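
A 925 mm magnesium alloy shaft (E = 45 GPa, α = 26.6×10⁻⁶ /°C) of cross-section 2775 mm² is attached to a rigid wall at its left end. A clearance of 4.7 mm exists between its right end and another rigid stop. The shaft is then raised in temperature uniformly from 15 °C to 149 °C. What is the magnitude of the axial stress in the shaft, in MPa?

Unrestrained expansion: δ_free = αΔT L = 26.6×10⁻⁶ × 134 × 925 = 3.297 mm.
Since δ_free = 3.3 mm is less than the 4.7 mm gap, the shaft never touches the wall. No axial force develops.

σ ≈ 0 MPa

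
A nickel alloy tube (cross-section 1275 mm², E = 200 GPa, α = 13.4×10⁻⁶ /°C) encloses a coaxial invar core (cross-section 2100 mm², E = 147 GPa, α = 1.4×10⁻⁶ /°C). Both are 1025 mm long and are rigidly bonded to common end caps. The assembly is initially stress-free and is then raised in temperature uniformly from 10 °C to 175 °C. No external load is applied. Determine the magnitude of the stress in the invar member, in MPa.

σ ≈ 132 MPa (tensile)

Equilibrium of a rigid end plate with no external load gives equal and opposite internal forces ±P in the two members. Since α_{nickel alloy} > α_{invar}, heating drives the nickel alloy into compression and the invar into tension.
Equating the net (thermal + elastic) strains gives |α₁ − α₂|·ΔT = P·[1/(A₁E₁) + 1/(A₂E₂)].
|α₁ − α₂|·ΔT = 12×10⁻⁶ × 165 = 0.00198.
1/(A₁E₁) + 1/(A₂E₂) = 1/(1275×200×10³) + 1/(2100×147×10³) = 7.161×10⁻⁹ N⁻¹.
So P = 0.00198 / 7.161×10⁻⁹ = 276.5 kN.
σ_{invar} = P/A₂ = 276500/2100 = 131.7 MPa, tensile.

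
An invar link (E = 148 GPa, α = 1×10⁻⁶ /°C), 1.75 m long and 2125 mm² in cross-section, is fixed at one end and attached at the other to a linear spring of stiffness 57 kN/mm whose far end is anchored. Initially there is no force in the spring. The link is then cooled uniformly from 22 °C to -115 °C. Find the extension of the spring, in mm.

The unrestrained thermal change is αΔT L = 1×10⁻⁶ × 137 × 1750 = 0.2397 mm.
Let P be the tensile force in the spring. The link extends elastically by PL/(AE) and the spring stretches by P/k; together these equal δ_free.
So P = δ_free / [L/(AE) + 1/k] = 0.2397 / [ 1750/(2125×148×10³) + 1/(57×10³) ].
P = 0.2397 / 2.311×10⁻⁵ = 10380 N.
Spring extension = P/k = 10380/(57×10³) = 0.182 mm.

δ ≈ 0.182 mm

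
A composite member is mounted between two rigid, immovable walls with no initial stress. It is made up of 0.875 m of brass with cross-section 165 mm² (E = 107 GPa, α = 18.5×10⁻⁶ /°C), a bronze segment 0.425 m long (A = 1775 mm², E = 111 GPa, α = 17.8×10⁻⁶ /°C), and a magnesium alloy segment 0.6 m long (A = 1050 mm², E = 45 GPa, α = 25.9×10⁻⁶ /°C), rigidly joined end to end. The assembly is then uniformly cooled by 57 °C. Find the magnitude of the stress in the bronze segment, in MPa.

σ ≈ 19.6 MPa (tensile)

With the walls removed the bar would change length by δ_free = Σ αᵢΔT Lᵢ = 18.5×10⁻⁶×57×875 + 17.8×10⁻⁶×57×425 + 25.9×10⁻⁶×57×600 = 2.24 mm.
The walls prevent any net length change, so an axial force P (same in every segment) develops. Compatibility: P · Σ Lᵢ/(AᵢEᵢ) = δ_free.
Σ Lᵢ/(AᵢEᵢ) = 875/(165×107×10³) + 425/(1775×111×10³) + 600/(1050×45×10³) = 6.442×10⁻⁵ mm/N.
So P = 2.24 / 6.442×10⁻⁵ = 34.77 kN, tensile.
σ_{bronze} = P / A = 34770 / 1775 = 19.59 MPa.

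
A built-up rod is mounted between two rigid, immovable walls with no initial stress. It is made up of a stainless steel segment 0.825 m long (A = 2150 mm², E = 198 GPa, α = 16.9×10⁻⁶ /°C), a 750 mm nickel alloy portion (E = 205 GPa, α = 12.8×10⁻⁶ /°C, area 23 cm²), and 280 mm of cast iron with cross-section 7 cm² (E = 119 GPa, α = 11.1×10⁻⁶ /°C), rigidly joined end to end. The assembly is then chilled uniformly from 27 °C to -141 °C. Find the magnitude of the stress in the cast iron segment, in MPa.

σ ≈ 928 MPa (tensile)

If the supports were absent, the total length change would be Σ αᵢΔT Lᵢ = 16.9×10⁻⁶×168×825 + 12.8×10⁻⁶×168×750 + 11.1×10⁻⁶×168×280 = 4.477 mm.
The walls prevent any net length change, so an axial force P (same in every segment) develops. Compatibility: P · Σ Lᵢ/(AᵢEᵢ) = δ_free.
Σ Lᵢ/(AᵢEᵢ) = 825/(2150×198×10³) + 750/(2300×205×10³) + 280/(700×119×10³) = 6.89×10⁻⁶ mm/N.
So P = 4.477 / 6.89×10⁻⁶ = 649.8 kN, tensile.
σ_{cast iron} = P / A = 649800 / 700 = 928.3 MPa.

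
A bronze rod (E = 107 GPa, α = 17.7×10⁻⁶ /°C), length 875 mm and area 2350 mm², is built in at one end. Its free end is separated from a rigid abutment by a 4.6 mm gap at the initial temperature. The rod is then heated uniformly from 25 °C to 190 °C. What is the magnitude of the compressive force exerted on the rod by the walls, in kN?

P ≈ 0 kN

Free thermal elongation = αΔT L = 17.7×10⁻⁶ × 165 × 875 = 2.555 mm.
This is smaller than the 4.6 mm clearance, so the rod expands freely without reaching the stop — the stress is zero.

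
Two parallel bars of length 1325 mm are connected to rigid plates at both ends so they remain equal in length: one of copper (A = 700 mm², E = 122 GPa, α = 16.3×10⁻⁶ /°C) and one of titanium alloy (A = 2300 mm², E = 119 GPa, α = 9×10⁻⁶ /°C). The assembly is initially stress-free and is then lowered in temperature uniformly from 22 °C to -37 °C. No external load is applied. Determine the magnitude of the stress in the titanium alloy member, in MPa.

Equilibrium of a rigid end plate with no external load gives equal and opposite internal forces ±P in the two members. Since α_{copper} > α_{titanium alloy}, cooling drives the copper into tension and the titanium alloy into compression.
Equating the net (thermal + elastic) strains gives |α₁ − α₂|·ΔT = P·[1/(A₁E₁) + 1/(A₂E₂)].
|α₁ − α₂|·ΔT = 7.3×10⁻⁶ × 59 = 0.0004307.
1/(A₁E₁) + 1/(A₂E₂) = 1/(700×122×10³) + 1/(2300×119×10³) = 1.536×10⁻⁸ N⁻¹.
So P = 0.0004307 / 1.536×10⁻⁸ = 28.03 kN.
σ_{titanium alloy} = P/A₂ = 28030/2300 = 12.19 MPa, compressive.

σ ≈ 12.2 MPa (compressive)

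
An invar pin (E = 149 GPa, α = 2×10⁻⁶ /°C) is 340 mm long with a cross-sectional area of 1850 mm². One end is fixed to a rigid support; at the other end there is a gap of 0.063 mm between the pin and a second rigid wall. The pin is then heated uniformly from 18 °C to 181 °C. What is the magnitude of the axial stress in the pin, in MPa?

σ ≈ 21 MPa (compressive)

If the wall were absent the pin would grow by αΔT L = 2×10⁻⁶ × 163 × 340 = 0.1108 mm.
The gap closes (δ_free > 0.063 mm) and the wall then resists a further 0.1108 − 0.063 = 0.04784 mm of expansion.
So σ = E(δ_free − g)/L = 149×10³ × 0.04784/340 = 20.97 MPa.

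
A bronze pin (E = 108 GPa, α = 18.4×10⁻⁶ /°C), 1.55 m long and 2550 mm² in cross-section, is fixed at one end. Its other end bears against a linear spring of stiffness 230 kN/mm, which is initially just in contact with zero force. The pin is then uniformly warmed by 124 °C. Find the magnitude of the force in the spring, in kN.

The unrestrained thermal change is αΔT L = 18.4×10⁻⁶ × 124 × 1550 = 3.536 mm.
With a force P in the spring, the elastic change of the pin is PL/(AE) and that of the spring is P/k; compatibility requires their sum to equal δ_free.
So P = δ_free / [L/(AE) + 1/k] = 3.536 / [ 1550/(2550×108×10³) + 1/(230×10³) ].
P = 3.536 / 9.976×10⁻⁶ = 354500 N.

P ≈ 354 kN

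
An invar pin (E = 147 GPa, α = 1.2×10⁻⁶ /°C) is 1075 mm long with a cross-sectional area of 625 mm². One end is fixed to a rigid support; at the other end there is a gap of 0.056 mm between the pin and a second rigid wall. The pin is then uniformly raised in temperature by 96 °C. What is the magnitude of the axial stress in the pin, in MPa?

σ ≈ 9.28 MPa (compressive)

Unrestrained expansion: δ_free = αΔT L = 1.2×10⁻⁶ × 96 × 1075 = 0.1238 mm.
This exceeds the 0.056 mm gap, so the wall pushes back. The portion of expansion that must be recovered elastically is δ_free − gap = 0.1238 − 0.056 = 0.06784 mm.
So σ = E(δ_free − g)/L = 147×10³ × 0.06784/1075 = 9.277 MPa.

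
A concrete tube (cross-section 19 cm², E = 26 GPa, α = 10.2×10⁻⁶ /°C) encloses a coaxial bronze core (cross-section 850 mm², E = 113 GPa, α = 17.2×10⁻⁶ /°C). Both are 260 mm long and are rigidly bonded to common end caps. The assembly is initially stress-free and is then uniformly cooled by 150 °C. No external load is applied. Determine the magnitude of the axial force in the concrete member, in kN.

Equilibrium of a rigid end plate with no external load gives equal and opposite internal forces ±P in the two members. Since α_{bronze} > α_{concrete}, cooling drives the bronze into tension and the concrete into compression.
Compatibility of the two members (thermal + elastic change equal): (α₁ − α₂)ΔT = P·[1/(A₁E₁) + 1/(A₂E₂)].
|α₁ − α₂|·ΔT = 7×10⁻⁶ × 150 = 0.00105.
1/(A₁E₁) + 1/(A₂E₂) = 1/(1900×26×10³) + 1/(850×113×10³) = 3.065×10⁻⁸ N⁻¹.
So P = 0.00105 / 3.065×10⁻⁸ = 34.25 kN.

P ≈ 34.3 kN (compressive in the concrete)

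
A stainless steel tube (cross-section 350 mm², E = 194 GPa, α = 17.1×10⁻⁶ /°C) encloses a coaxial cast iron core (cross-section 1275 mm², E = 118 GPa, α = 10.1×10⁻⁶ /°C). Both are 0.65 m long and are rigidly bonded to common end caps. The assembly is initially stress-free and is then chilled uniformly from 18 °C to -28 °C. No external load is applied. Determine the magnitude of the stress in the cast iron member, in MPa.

Both members must finish at the same length. With the larger α, the stainless steel tends to over-contract; the plates restrain it, putting the stainless steel in tension and the cast iron in compression. With no external load the two internal forces are equal and opposite, magnitude P.
Compatibility of the two members (thermal + elastic change equal): (α₁ − α₂)ΔT = P·[1/(A₁E₁) + 1/(A₂E₂)].
|α₁ − α₂|·ΔT = 7×10⁻⁶ × 46 = 0.000322.
1/(A₁E₁) + 1/(A₂E₂) = 1/(350×194×10³) + 1/(1275×118×10³) = 2.137×10⁻⁸ N⁻¹.
P = 0.000322 / 2.137×10⁻⁸ = 15060 N = 15.06 kN.
σ_{cast iron} = P/A₂ = 15060/1275 = 11.82 MPa, compressive.

σ ≈ 11.8 MPa (compressive)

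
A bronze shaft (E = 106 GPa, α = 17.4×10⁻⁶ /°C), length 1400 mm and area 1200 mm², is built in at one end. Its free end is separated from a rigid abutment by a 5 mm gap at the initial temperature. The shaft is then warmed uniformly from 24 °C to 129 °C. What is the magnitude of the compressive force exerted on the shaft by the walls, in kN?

Free thermal elongation = αΔT L = 17.4×10⁻⁶ × 105 × 1400 = 2.558 mm.
This is smaller than the 5 mm clearance, so the shaft expands freely without reaching the stop — the stress is zero.

P ≈ 0 kN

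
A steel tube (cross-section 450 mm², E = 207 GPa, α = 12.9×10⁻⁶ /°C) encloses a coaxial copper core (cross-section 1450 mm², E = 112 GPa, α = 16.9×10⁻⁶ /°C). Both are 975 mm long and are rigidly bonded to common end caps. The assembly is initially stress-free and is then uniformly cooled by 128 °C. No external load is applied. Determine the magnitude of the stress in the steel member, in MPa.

Both members must finish at the same length. With the larger α, the copper tends to over-contract; the plates restrain it, putting the copper in tension and the steel in compression. With no external load the two internal forces are equal and opposite, magnitude P.
Compatibility of the two members (thermal + elastic change equal): (α₁ − α₂)ΔT = P·[1/(A₁E₁) + 1/(A₂E₂)].
|α₁ − α₂|·ΔT = 4×10⁻⁶ × 128 = 0.000512.
1/(A₁E₁) + 1/(A₂E₂) = 1/(450×207×10³) + 1/(1450×112×10³) = 1.689×10⁻⁸ N⁻¹.
So P = 0.000512 / 1.689×10⁻⁸ = 30.31 kN.
σ_{steel} = P/A₁ = 30310/450 = 67.35 MPa, compressive.

σ ≈ 67.4 MPa (compressive)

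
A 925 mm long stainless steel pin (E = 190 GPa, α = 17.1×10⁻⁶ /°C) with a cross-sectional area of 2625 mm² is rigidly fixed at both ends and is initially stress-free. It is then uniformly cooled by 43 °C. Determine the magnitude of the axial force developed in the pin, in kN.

P ≈ 367 kN (tensile)

With zero net strain, σ = E·αΔT = 190 GPa × 17.1×10⁻⁶ × 43 = 139.7 MPa.
Then P = σA = 139.7 × 2625 mm² = 366.7 kN, tensile.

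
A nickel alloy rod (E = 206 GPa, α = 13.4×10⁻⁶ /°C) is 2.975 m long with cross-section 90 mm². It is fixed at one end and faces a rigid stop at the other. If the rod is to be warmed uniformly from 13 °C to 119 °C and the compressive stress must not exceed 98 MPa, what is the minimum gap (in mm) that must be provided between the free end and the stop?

g ≈ 2.81 mm

With no wall the rod would lengthen by αΔT L = 13.4×10⁻⁶ × 106 × 2975 = 4.226 mm.
At the allowable stress the elastic shortening the wall may impose is σL/E = 98 × 2975 / (206×10³) = 1.415 mm.
So the gap has to take up the difference, g_min = δ_free − σL/E = 4.226 − 1.415 = 2.81 mm.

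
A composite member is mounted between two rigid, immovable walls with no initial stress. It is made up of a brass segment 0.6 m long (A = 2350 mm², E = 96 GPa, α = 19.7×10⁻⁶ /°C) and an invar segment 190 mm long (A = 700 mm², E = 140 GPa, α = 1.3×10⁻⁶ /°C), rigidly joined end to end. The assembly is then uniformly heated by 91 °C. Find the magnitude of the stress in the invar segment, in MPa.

With the walls removed the bar would change length by δ_free = Σ αᵢΔT Lᵢ = 19.7×10⁻⁶×91×600 + 1.3×10⁻⁶×91×190 = 1.098 mm.
The rigid supports impose zero overall length change; the single axial force P common to all segments must satisfy P Σ Lᵢ/(AᵢEᵢ) = δ_free.
The series flexibility is Σ Lᵢ/(AᵢEᵢ) = 600/(2350×96×10³) + 190/(700×140×10³) = 4.598×10⁻⁶ mm/N.
P = 1.098 / 4.598×10⁻⁶ = 238800 N = 238.8 kN, compressive.
σ_{invar} = P / A = 238800 / 700 = 341.1 MPa.

σ ≈ 341 MPa (compressive)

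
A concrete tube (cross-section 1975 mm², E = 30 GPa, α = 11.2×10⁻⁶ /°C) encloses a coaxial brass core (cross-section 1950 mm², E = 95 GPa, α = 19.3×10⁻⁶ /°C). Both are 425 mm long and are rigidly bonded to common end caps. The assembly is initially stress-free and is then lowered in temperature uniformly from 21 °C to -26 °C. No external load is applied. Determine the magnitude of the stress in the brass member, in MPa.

σ ≈ 8.76 MPa (tensile)

Equilibrium of a rigid end plate with no external load gives equal and opposite internal forces ±P in the two members. Since α_{brass} > α_{concrete}, cooling drives the brass into tension and the concrete into compression.
Setting the final lengths equal and cancelling L: (α₁ − α₂)ΔT = P/(A₁E₁) + P/(A₂E₂).
|α₁ − α₂|·ΔT = 8.1×10⁻⁶ × 47 = 0.0003807.
1/(A₁E₁) + 1/(A₂E₂) = 1/(1975×30×10³) + 1/(1950×95×10³) = 2.228×10⁻⁸ N⁻¹.
So P = 0.0003807 / 2.228×10⁻⁸ = 17.09 kN.
σ_{brass} = P/A₂ = 17090/1950 = 8.764 MPa, tensile.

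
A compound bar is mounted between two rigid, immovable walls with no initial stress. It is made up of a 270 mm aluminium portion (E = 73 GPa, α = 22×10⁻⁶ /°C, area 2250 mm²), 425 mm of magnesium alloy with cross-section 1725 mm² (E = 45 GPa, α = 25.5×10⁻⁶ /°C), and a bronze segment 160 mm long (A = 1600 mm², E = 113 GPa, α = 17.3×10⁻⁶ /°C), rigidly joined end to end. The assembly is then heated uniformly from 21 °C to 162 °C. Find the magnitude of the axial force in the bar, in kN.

If the supports were absent, the total length change would be Σ αᵢΔT Lᵢ = 22×10⁻⁶×141×270 + 25.5×10⁻⁶×141×425 + 17.3×10⁻⁶×141×160 = 2.756 mm.
Since the ends are fixed, an axial force P builds up, equal in every segment, with P · Σ Lᵢ/(AᵢEᵢ) = δ_free.
The series flexibility is Σ Lᵢ/(AᵢEᵢ) = 270/(2250×73×10³) + 425/(1725×45×10³) + 160/(1600×113×10³) = 8.004×10⁻⁶ mm/N.
Hence P = δ_free / Σ(L/AE) = 2.756/8.004×10⁻⁶ = 344.3 kN (compressive).

P ≈ 344 kN (compressive)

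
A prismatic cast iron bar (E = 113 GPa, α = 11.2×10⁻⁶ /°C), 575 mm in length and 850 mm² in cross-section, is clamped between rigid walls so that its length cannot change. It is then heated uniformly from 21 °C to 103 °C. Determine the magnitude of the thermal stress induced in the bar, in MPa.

The supports are rigid, so the total axial strain is zero. The restrained thermal strain is ε = αΔT = 11.2×10⁻⁶ × 82 = 918.4×10⁻⁶.
σ = EαΔT = 113×10³ × 11.2×10⁻⁶ × 82 = 103.8 MPa (compressive; the bar is trying to expand).

σ ≈ 104 MPa (compressive)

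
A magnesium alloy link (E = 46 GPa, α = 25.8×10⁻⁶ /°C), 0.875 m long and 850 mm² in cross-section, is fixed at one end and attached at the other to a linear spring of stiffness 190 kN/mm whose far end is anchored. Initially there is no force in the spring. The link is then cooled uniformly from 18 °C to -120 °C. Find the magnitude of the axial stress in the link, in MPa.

The unrestrained thermal change is αΔT L = 25.8×10⁻⁶ × 138 × 875 = 3.115 mm.
Let P be the tensile force in the spring. The link extends elastically by PL/(AE) and the spring stretches by P/k; together these equal δ_free.
P [ L/(AE) + 1/k ] = δ_free → P [ 875/(850×46×10³) + 1/(190×10³) ] = 3.115.
P = 3.115 / 2.764×10⁻⁵ = 112700 N.
σ = P/A = 112700/850 = 132.6 MPa.

σ ≈ 133 MPa (tensile)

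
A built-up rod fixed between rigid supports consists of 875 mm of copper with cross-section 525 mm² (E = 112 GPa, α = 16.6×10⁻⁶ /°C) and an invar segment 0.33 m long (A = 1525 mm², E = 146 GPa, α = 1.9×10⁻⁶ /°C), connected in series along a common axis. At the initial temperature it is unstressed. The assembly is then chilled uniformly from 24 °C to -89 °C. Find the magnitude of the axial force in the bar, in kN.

If the supports were absent, the total length change would be Σ αᵢΔT Lᵢ = 16.6×10⁻⁶×113×875 + 1.9×10⁻⁶×113×330 = 1.712 mm.
The rigid supports impose zero overall length change; the single axial force P common to all segments must satisfy P Σ Lᵢ/(AᵢEᵢ) = δ_free.
Σ Lᵢ/(AᵢEᵢ) = 875/(525×112×10³) + 330/(1525×146×10³) = 1.636×10⁻⁵ mm/N.
P = 1.712 / 1.636×10⁻⁵ = 104600 N = 104.6 kN, tensile.

P ≈ 105 kN (tensile)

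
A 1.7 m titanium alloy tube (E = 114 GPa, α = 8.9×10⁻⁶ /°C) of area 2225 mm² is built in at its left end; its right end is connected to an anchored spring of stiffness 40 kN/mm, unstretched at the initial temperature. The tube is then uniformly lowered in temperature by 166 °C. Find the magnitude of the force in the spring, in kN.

P ≈ 79.2 kN

The unrestrained thermal change is αΔT L = 8.9×10⁻⁶ × 166 × 1700 = 2.512 mm.
With a force P in the spring, the elastic change of the tube is PL/(AE) and that of the spring is P/k; compatibility requires their sum to equal δ_free.
P [ L/(AE) + 1/k ] = δ_free → P [ 1700/(2225×114×10³) + 1/(40×10³) ] = 2.512.
P = 2.512 / 3.17×10⁻⁵ = 79220 N.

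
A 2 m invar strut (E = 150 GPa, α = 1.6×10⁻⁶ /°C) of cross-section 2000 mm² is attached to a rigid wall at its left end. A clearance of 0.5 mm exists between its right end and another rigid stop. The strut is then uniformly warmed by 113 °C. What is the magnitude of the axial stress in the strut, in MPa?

Unrestrained expansion: δ_free = αΔT L = 1.6×10⁻⁶ × 113 × 2000 = 0.3616 mm.
This is smaller than the 0.5 mm clearance, so the strut expands freely without reaching the stop — the stress is zero.

σ ≈ 0 MPa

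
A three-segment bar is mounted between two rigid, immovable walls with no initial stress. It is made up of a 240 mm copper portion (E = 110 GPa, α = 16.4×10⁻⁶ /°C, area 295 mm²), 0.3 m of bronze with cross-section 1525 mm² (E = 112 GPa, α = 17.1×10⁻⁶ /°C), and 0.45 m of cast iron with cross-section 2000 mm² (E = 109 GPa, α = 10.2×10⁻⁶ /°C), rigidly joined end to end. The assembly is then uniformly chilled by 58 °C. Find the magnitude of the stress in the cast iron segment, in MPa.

If the supports were absent, the total length change would be Σ αᵢΔT Lᵢ = 16.4×10⁻⁶×58×240 + 17.1×10⁻⁶×58×300 + 10.2×10⁻⁶×58×450 = 0.792 mm.
The walls prevent any net length change, so an axial force P (same in every segment) develops. Compatibility: P · Σ Lᵢ/(AᵢEᵢ) = δ_free.
The series flexibility is Σ Lᵢ/(AᵢEᵢ) = 240/(295×110×10³) + 300/(1525×112×10³) + 450/(2000×109×10³) = 1.122×10⁻⁵ mm/N.
So P = 0.792 / 1.122×10⁻⁵ = 70.61 kN, tensile.
σ_{cast iron} = P / A = 70610 / 2000 = 35.31 MPa.

σ ≈ 35.3 MPa (tensile)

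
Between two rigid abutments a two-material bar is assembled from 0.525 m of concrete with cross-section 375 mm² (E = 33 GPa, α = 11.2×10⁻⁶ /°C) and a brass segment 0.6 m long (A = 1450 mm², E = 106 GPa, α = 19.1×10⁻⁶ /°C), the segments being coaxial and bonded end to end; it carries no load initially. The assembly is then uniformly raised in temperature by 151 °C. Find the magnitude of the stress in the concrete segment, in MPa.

σ ≈ 151 MPa (compressive)

If the supports were absent, the total length change would be Σ αᵢΔT Lᵢ = 11.2×10⁻⁶×151×525 + 19.1×10⁻⁶×151×600 = 2.618 mm.
The walls prevent any net length change, so an axial force P (same in every segment) develops. Compatibility: P · Σ Lᵢ/(AᵢEᵢ) = δ_free.
Σ Lᵢ/(AᵢEᵢ) = 525/(375×33×10³) + 600/(1450×106×10³) = 4.633×10⁻⁵ mm/N.
So P = 2.618 / 4.633×10⁻⁵ = 56.52 kN, compressive.
σ_{concrete} = P / A = 56520 / 375 = 150.7 MPa.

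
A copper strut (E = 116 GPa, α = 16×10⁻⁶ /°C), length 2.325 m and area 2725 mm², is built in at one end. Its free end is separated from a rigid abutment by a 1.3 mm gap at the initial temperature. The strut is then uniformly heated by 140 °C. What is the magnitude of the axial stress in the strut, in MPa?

σ ≈ 195 MPa (compressive)

Free thermal elongation = αΔT L = 16×10⁻⁶ × 140 × 2325 = 5.208 mm.
The gap closes (δ_free > 1.3 mm) and the wall then resists a further 5.208 − 1.3 = 3.908 mm of expansion.
Compatibility: PL/(AE) = 3.908 mm, so σ = P/A = E × (3.908/2325) = 195 MPa.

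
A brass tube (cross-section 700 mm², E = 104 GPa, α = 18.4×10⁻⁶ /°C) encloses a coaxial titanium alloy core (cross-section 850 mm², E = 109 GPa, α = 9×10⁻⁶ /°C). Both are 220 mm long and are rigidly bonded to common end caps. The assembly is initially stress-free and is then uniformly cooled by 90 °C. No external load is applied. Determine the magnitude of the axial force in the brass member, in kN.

Equilibrium of a rigid end plate with no external load gives equal and opposite internal forces ±P in the two members. Since α_{brass} > α_{titanium alloy}, cooling drives the brass into tension and the titanium alloy into compression.
Compatibility of the two members (thermal + elastic change equal): (α₁ − α₂)ΔT = P·[1/(A₁E₁) + 1/(A₂E₂)].
|α₁ − α₂|·ΔT = 9.4×10⁻⁶ × 90 = 0.000846.
1/(A₁E₁) + 1/(A₂E₂) = 1/(700×104×10³) + 1/(850×109×10³) = 2.453×10⁻⁸ N⁻¹.
P = 0.000846 / 2.453×10⁻⁸ = 34490 N = 34.49 kN.

P ≈ 34.5 kN (tensile in the brass)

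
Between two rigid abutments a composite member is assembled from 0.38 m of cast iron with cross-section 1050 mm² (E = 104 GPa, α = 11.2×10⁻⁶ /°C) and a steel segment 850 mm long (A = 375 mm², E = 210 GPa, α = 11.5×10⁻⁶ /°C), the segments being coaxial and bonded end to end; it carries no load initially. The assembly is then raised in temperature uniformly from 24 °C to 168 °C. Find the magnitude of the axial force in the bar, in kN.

If the supports were absent, the total length change would be Σ αᵢΔT Lᵢ = 11.2×10⁻⁶×144×380 + 11.5×10⁻⁶×144×850 = 2.02 mm.
The walls prevent any net length change, so an axial force P (same in every segment) develops. Compatibility: P · Σ Lᵢ/(AᵢEᵢ) = δ_free.
The series flexibility is Σ Lᵢ/(AᵢEᵢ) = 380/(1050×104×10³) + 850/(375×210×10³) = 1.427×10⁻⁵ mm/N.
Hence P = δ_free / Σ(L/AE) = 2.02/1.427×10⁻⁵ = 141.6 kN (compressive).

P ≈ 142 kN (compressive)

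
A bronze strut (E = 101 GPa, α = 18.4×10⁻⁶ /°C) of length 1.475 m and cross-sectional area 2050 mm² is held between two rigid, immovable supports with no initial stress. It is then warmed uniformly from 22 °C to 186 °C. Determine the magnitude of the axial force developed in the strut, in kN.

Full restraint means ε = 0, so the stress is σ = EαΔT = 101×10³ × 18.4×10⁻⁶ × 164 = 304.8 MPa.
Axial force P = σA = 304.8 × 2050 = 624800 N = 624.8 kN, compressive.

P ≈ 625 kN (compressive)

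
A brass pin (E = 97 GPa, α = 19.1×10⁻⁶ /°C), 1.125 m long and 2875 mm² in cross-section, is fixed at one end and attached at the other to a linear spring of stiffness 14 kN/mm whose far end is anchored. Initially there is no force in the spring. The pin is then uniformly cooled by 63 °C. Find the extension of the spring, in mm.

Free thermal contraction: δ_free = αΔT L = 19.1×10⁻⁶ × 63 × 1125 = 1.354 mm.
Let P be the tensile force in the spring. The pin extends elastically by PL/(AE) and the spring stretches by P/k; together these equal δ_free.
P [ L/(AE) + 1/k ] = δ_free → P [ 1125/(2875×97×10³) + 1/(14×10³) ] = 1.354.
P = 1.354 / 7.546×10⁻⁵ = 17940 N.
Spring extension = P/k = 17940/(14×10³) = 1.281 mm.

δ ≈ 1.28 mm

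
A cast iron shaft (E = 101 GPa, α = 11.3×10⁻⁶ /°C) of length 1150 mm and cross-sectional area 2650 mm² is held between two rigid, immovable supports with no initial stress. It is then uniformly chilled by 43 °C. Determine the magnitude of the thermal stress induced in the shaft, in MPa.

σ ≈ 49.1 MPa (tensile)

With length fixed, the mechanical strain must cancel the thermal strain αΔT = 11.3×10⁻⁶ × 43 = 485.9×10⁻⁶.
σ = EαΔT = 101×10³ × 11.3×10⁻⁶ × 43 = 49.08 MPa (tensile; the shaft is trying to contract).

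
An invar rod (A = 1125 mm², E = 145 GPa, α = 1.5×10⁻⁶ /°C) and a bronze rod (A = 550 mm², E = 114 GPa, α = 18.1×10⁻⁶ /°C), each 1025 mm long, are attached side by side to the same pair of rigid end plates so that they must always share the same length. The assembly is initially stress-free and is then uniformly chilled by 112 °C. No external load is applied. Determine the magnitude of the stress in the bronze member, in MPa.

Equilibrium of a rigid end plate with no external load gives equal and opposite internal forces ±P in the two members. Since α_{bronze} > α_{invar}, cooling drives the bronze into tension and the invar into compression.
Setting the final lengths equal and cancelling L: (α₁ − α₂)ΔT = P/(A₁E₁) + P/(A₂E₂).
|α₁ − α₂|·ΔT = 16.6×10⁻⁶ × 112 = 0.001859.
1/(A₁E₁) + 1/(A₂E₂) = 1/(1125×145×10³) + 1/(550×114×10³) = 2.208×10⁻⁸ N⁻¹.
So P = 0.001859 / 2.208×10⁻⁸ = 84.21 kN.
σ_{bronze} = P/A₂ = 84210/550 = 153.1 MPa, tensile.

σ ≈ 153 MPa (tensile)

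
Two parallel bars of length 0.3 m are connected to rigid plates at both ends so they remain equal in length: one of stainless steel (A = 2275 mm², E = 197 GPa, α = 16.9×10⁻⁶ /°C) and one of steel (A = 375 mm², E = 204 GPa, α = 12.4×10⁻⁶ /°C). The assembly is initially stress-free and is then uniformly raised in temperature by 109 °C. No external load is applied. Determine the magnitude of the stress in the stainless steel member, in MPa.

σ ≈ 14.1 MPa (compressive)

Equilibrium of a rigid end plate with no external load gives equal and opposite internal forces ±P in the two members. Since α_{stainless steel} > α_{steel}, heating drives the stainless steel into compression and the steel into tension.
Setting the final lengths equal and cancelling L: (α₁ − α₂)ΔT = P/(A₁E₁) + P/(A₂E₂).
|α₁ − α₂|·ΔT = 4.5×10⁻⁶ × 109 = 0.0004905.
1/(A₁E₁) + 1/(A₂E₂) = 1/(2275×197×10³) + 1/(375×204×10³) = 1.53×10⁻⁸ N⁻¹.
So P = 0.0004905 / 1.53×10⁻⁸ = 32.05 kN.
σ_{stainless steel} = P/A₁ = 32050/2275 = 14.09 MPa, compressive.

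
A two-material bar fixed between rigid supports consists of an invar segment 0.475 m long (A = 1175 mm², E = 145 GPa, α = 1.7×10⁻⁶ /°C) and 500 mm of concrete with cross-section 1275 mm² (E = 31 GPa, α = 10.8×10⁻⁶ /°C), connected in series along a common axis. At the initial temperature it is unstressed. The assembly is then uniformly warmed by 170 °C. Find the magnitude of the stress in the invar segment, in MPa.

With the walls removed the bar would change length by δ_free = Σ αᵢΔT Lᵢ = 1.7×10⁻⁶×170×475 + 10.8×10⁻⁶×170×500 = 1.055 mm.
The walls prevent any net length change, so an axial force P (same in every segment) develops. Compatibility: P · Σ Lᵢ/(AᵢEᵢ) = δ_free.
Σ Lᵢ/(AᵢEᵢ) = 475/(1175×145×10³) + 500/(1275×31×10³) = 1.544×10⁻⁵ mm/N.
P = 1.055 / 1.544×10⁻⁵ = 68350 N = 68.35 kN, compressive.
σ_{invar} = P / A = 68350 / 1175 = 58.17 MPa.

σ ≈ 58.2 MPa (compressive)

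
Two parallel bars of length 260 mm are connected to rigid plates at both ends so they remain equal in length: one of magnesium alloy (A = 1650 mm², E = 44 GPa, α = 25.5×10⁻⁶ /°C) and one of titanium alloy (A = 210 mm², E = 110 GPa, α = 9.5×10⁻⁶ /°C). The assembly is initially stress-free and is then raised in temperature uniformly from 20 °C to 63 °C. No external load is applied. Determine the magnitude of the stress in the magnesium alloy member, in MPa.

Equilibrium of a rigid end plate with no external load gives equal and opposite internal forces ±P in the two members. Since α_{magnesium alloy} > α_{titanium alloy}, heating drives the magnesium alloy into compression and the titanium alloy into tension.
Equating the net (thermal + elastic) strains gives |α₁ − α₂|·ΔT = P·[1/(A₁E₁) + 1/(A₂E₂)].
|α₁ − α₂|·ΔT = 16×10⁻⁶ × 43 = 0.000688.
1/(A₁E₁) + 1/(A₂E₂) = 1/(1650×44×10³) + 1/(210×110×10³) = 5.706×10⁻⁸ N⁻¹.
So P = 0.000688 / 5.706×10⁻⁸ = 12.06 kN.
σ_{magnesium alloy} = P/A₁ = 12060/1650 = 7.307 MPa, compressive.

σ ≈ 7.31 MPa (compressive)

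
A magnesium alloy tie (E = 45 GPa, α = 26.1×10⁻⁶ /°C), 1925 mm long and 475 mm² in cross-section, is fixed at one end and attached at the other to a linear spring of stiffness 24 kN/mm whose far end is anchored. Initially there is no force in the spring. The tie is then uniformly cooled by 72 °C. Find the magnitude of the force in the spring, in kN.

If the spring were absent the tie would shorten by αΔT L = 26.1×10⁻⁶ × 72 × 1925 = 3.617 mm.
With a force P in the spring, the elastic change of the tie is PL/(AE) and that of the spring is P/k; compatibility requires their sum to equal δ_free.
P [ L/(AE) + 1/k ] = δ_free → P [ 1925/(475×45×10³) + 1/(24×10³) ] = 3.617.
P = 3.617 / 0.0001317 = 27460 N.

P ≈ 27.5 kN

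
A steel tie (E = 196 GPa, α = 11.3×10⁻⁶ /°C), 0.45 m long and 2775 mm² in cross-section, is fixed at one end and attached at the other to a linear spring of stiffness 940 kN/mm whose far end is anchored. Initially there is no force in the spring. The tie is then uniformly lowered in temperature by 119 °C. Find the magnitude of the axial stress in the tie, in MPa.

If the spring were absent the tie would shorten by αΔT L = 11.3×10⁻⁶ × 119 × 450 = 0.6051 mm.
With a force P in the spring, the elastic change of the tie is PL/(AE) and that of the spring is P/k; compatibility requires their sum to equal δ_free.
So P = δ_free / [L/(AE) + 1/k] = 0.6051 / [ 450/(2775×196×10³) + 1/(940×10³) ].
P = 0.6051 / 1.891×10⁻⁶ = 320000 N.
σ = P/A = 320000/2775 = 115.3 MPa.

σ ≈ 115 MPa (tensile)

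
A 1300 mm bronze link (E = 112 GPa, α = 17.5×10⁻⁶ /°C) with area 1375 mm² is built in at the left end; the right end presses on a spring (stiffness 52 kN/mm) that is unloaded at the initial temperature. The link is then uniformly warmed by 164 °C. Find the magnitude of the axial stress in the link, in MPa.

σ ≈ 98.1 MPa (compressive)

Free thermal expansion: δ_free = αΔT L = 17.5×10⁻⁶ × 164 × 1300 = 3.731 mm.
Let P be the compressive force at the spring. The link shortens elastically by PL/(AE) and the spring compresses by P/k; together these equal δ_free.
P [ L/(AE) + 1/k ] = δ_free → P [ 1300/(1375×112×10³) + 1/(52×10³) ] = 3.731.
P = 3.731 / 2.767×10⁻⁵ = 134800 N.
σ = P/A = 134800/1375 = 98.06 MPa.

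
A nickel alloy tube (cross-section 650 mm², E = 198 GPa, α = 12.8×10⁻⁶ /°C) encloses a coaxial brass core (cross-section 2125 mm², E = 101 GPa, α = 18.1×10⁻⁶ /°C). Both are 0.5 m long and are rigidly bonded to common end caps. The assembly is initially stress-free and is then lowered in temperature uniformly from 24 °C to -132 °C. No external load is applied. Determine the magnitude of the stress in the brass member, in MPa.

Both members must finish at the same length. With the larger α, the brass tends to over-contract; the plates restrain it, putting the brass in tension and the nickel alloy in compression. With no external load the two internal forces are equal and opposite, magnitude P.
Compatibility of the two members (thermal + elastic change equal): (α₁ − α₂)ΔT = P·[1/(A₁E₁) + 1/(A₂E₂)].
|α₁ − α₂|·ΔT = 5.3×10⁻⁶ × 156 = 0.0008268.
1/(A₁E₁) + 1/(A₂E₂) = 1/(650×198×10³) + 1/(2125×101×10³) = 1.243×10⁻⁸ N⁻¹.
P = 0.0008268 / 1.243×10⁻⁸ = 66520 N = 66.52 kN.
σ_{brass} = P/A₂ = 66520/2125 = 31.3 MPa, tensile.

σ ≈ 31.3 MPa (tensile)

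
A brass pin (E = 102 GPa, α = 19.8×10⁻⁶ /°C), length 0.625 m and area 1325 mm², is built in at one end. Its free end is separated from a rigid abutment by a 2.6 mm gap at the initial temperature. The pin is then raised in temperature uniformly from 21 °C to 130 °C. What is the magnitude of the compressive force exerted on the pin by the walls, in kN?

P ≈ 0 kN

Free thermal elongation = αΔT L = 19.8×10⁻⁶ × 109 × 625 = 1.349 mm.
Since δ_free = 1.35 mm is less than the 2.6 mm gap, the pin never touches the wall. No axial force develops.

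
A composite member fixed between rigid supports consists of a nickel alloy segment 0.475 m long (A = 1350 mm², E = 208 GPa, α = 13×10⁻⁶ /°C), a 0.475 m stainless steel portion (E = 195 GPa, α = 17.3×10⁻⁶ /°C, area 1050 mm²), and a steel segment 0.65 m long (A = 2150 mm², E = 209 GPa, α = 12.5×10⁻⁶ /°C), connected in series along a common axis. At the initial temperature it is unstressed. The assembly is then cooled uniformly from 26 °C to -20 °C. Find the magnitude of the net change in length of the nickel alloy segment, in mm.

If the supports were absent, the total length change would be Σ αᵢΔT Lᵢ = 13×10⁻⁶×46×475 + 17.3×10⁻⁶×46×475 + 12.5×10⁻⁶×46×650 = 1.036 mm.
The walls prevent any net length change, so an axial force P (same in every segment) develops. Compatibility: P · Σ Lᵢ/(AᵢEᵢ) = δ_free.
Σ Lᵢ/(AᵢEᵢ) = 475/(1350×208×10³) + 475/(1050×195×10³) + 650/(2150×209×10³) = 5.458×10⁻⁶ mm/N.
Hence P = δ_free / Σ(L/AE) = 1.036/5.458×10⁻⁶ = 189.8 kN (tensile).
For the nickel alloy segment, free thermal change = 13×10⁻⁶×46×475 = 0.2841 mm and elastic change from P = 189800×475/(1350×208×10³) = 0.321 mm; these oppose, so the net change is 0.037 mm (segment lengthens).

|ΔL| ≈ 0.037 mm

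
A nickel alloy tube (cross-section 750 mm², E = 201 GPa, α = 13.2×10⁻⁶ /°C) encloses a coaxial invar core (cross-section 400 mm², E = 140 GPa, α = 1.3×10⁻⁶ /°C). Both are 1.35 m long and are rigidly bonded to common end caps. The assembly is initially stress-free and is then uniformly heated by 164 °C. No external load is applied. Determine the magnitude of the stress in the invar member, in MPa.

The nickel alloy has the larger α, so on heating it would change length more than the invar if both were free. The rigid plates force a common final length, so the nickel alloy is put into compression and the invar into tension, with equal and opposite forces P (no external load).
Compatibility of the two members (thermal + elastic change equal): (α₁ − α₂)ΔT = P·[1/(A₁E₁) + 1/(A₂E₂)].
|α₁ − α₂|·ΔT = 11.9×10⁻⁶ × 164 = 0.001952.
1/(A₁E₁) + 1/(A₂E₂) = 1/(750×201×10³) + 1/(400×140×10³) = 2.449×10⁻⁸ N⁻¹.
P = 0.001952 / 2.449×10⁻⁸ = 79690 N = 79.69 kN.
σ_{invar} = P/A₂ = 79690/400 = 199.2 MPa, tensile.

σ ≈ 199 MPa (tensile)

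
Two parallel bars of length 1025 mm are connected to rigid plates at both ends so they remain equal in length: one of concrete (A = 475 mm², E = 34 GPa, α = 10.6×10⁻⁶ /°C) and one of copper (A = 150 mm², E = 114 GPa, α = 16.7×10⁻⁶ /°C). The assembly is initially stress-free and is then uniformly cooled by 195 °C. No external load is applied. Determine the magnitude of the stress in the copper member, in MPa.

The copper has the larger α, so on cooling it would change length more than the concrete if both were free. The rigid plates force a common final length, so the copper is put into tension and the concrete into compression, with equal and opposite forces P (no external load).
Equating the net (thermal + elastic) strains gives |α₁ − α₂|·ΔT = P·[1/(A₁E₁) + 1/(A₂E₂)].
|α₁ − α₂|·ΔT = 6.1×10⁻⁶ × 195 = 0.001189.
1/(A₁E₁) + 1/(A₂E₂) = 1/(475×34×10³) + 1/(150×114×10³) = 1.204×10⁻⁷ N⁻¹.
So P = 0.001189 / 1.204×10⁻⁷ = 9.88 kN.
σ_{copper} = P/A₂ = 9880/150 = 65.86 MPa, tensile.

σ ≈ 65.9 MPa (tensile)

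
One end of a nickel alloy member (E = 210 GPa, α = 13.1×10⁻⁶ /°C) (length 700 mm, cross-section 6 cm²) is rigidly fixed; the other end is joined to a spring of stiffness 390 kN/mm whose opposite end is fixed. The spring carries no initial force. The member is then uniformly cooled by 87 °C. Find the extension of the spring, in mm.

If the spring were absent the member would shorten by αΔT L = 13.1×10⁻⁶ × 87 × 700 = 0.7978 mm.
With a force P in the spring, the elastic change of the member is PL/(AE) and that of the spring is P/k; compatibility requires their sum to equal δ_free.
P [ L/(AE) + 1/k ] = δ_free → P [ 700/(600×210×10³) + 1/(390×10³) ] = 0.7978.
P = 0.7978 / 8.12×10⁻⁶ = 98250 N.
Spring extension = P/k = 98250/(390×10³) = 0.2519 mm.

δ ≈ 0.252 mm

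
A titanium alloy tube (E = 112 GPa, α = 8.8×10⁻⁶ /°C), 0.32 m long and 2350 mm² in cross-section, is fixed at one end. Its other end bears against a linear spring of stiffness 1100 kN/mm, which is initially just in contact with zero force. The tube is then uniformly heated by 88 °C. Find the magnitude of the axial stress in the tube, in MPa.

σ ≈ 49.6 MPa (compressive)

Free thermal expansion: δ_free = αΔT L = 8.8×10⁻⁶ × 88 × 320 = 0.2478 mm.
With a force P in the spring, the elastic change of the tube is PL/(AE) and that of the spring is P/k; compatibility requires their sum to equal δ_free.
So P = δ_free / [L/(AE) + 1/k] = 0.2478 / [ 320/(2350×112×10³) + 1/(1100×10³) ].
P = 0.2478 / 2.125×10⁻⁶ = 116600 N.
σ = P/A = 116600/2350 = 49.63 MPa.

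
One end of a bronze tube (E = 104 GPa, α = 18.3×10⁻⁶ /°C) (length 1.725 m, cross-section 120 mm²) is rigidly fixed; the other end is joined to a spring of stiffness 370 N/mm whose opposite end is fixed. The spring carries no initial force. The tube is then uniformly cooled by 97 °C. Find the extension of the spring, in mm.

If the spring were absent the tube would shorten by αΔT L = 18.3×10⁻⁶ × 97 × 1725 = 3.062 mm.
Let P be the tensile force in the spring. The tube extends elastically by PL/(AE) and the spring stretches by P/k; together these equal δ_free.
So P = δ_free / [L/(AE) + 1/k] = 3.062 / [ 1725/(120×104×10³) + 1/(370) ].
P = 3.062 / 0.002841 = 1078 N.
Spring extension = P/k = 1078/(370) = 2.913 mm.

δ ≈ 2.91 mm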